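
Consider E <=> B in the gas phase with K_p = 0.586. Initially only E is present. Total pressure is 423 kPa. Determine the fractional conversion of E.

Take 1 mol E as basis and let X be its fractional conversion, so ξ = X.
At extent ξ: n_E = 1 − X; n_B = X.
Since Δν = 0, n_T = 1 throughout.
y_i = n_i/n_T, p_i = y_i·P. K_p = p_B / (p_E).
This yields a degree-1 equation in X; solving on (0,1), X = 0.369.

X = 0.369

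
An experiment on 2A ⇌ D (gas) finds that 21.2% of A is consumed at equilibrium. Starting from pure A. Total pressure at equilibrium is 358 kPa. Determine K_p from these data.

Let X = conversion of A (basis 1 mol A); extent of reaction ξ = 0.5X.
Species balance: n_A = 1 − X; n_D = 0.5X.
n_T = Σnᵢ = 1 − 0.5X.
At X = 0.212: n_A = 0.788, n_D = 0.106, n_T = 0.894.
p_i = (n_i/n_T)·P. K_p = p_D / (p_A^2) = 0.000426 kPa^-1.

K_p = 0.000426 kPa^-1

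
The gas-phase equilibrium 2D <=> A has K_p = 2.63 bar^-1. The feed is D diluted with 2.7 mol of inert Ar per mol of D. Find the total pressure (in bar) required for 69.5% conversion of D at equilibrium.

P = 4.76 bar

Take 1 mol D as basis and let X be its fractional conversion, so ξ = 0.5X.
Species balance: n_D = 1 − X; n_A = 0.5X; n_I = 2.7 (inert).
Total moles n_T = 3.7 − 0.5X.
K_p = p_A / (p_D^2) with p_i = (n_i/n_T)·P.
At X = 0.695: the mole-fraction product g(X) = Π y_i^ν_i = 12.52. Since K_p = g(X)·P^{-1}, P = (g/K_p)^(1/1) = (12.52/2.63)^(1/1) = 4.76 bar.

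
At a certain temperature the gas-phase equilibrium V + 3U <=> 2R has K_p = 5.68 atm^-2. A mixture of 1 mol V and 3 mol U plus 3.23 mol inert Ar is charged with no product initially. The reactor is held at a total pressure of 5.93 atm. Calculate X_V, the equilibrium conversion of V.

Let X = conversion of V (basis 1 mol V); extent of reaction ξ = X.
Species balance: n_V = 1 − X; n_U = 3 − 3X; n_R = 2X; n_I = 3.23 (inert).
n_T = Σnᵢ = 7.23 − 2X.
Mole fractions y_i = n_i/n_T; K_p = p_R^2 / (p_V p_U^3) with p_i = y_i·P.
Equating to 5.68 atm^-2 and solving on 0 < X < 1: X = 0.672.

X = 0.672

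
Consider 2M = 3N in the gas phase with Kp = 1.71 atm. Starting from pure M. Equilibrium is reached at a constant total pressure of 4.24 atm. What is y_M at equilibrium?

y_M = 0.521

Take 1 mol M as basis and let X be its fractional conversion, so ξ = 0.5X.
At extent ξ: n_M = 1 − X; n_N = 1.5X.
n_T = Σnᵢ = 1 + 0.5X.
y_i = n_i/n_T, p_i = y_i·P. Kp = p_N^3 / (p_M^2).
This yields a degree-3 equation in X; solving on (0,1), X = 0.380.
Then n_M = 0.62, n_T = 1.19, so y_M = 0.521.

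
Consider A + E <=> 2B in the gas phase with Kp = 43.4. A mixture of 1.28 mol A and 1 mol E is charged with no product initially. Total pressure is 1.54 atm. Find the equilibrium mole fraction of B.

Let X = conversion of E (basis 1 mol E); extent of reaction ξ = X.
Mole table: n_A = 1.28 − X; n_E = 1 − X; n_B = 2X.
Since Δν = 0, n_T = 2.28 throughout.
y_i = n_i/n_T, p_i = y_i·P. Kp = p_B^2 / (p_A p_E).
Setting this equal to 43.4 and taking the physical root (0 < X < 1) gives X = 0.847.
Then n_B = 1.69, n_T = 2.28, so y_B = 0.743.

y_B = 0.743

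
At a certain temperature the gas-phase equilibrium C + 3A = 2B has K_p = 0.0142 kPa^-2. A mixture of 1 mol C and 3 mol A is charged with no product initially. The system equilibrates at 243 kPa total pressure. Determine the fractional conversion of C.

X = 0.839

Let X = conversion of C (basis 1 mol C); extent of reaction ξ = X.
Species balance: n_C = 1 − X; n_A = 3 − 3X; n_B = 2X.
Total moles n_T = 4 − 2X.
With p_i = (n_i/n_T)P, K_p = p_B^2 / (p_C p_A^3).
This yields a degree-4 equation in X; solving on (0,1), X = 0.839.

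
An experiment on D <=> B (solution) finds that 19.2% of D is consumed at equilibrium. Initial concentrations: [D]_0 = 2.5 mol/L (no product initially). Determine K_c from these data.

K_c = 0.238

Let X = conversion of D.
Concentrations: [D] = 2.5 − 2.5X; [B] = 2.5X.
At X = 0.192: [D] = 2.02, [B] = 0.48.
K_c = [B] / ([D]) = 0.238.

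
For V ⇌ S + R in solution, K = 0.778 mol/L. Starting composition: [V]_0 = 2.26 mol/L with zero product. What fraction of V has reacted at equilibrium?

X = 0.439

Let X = conversion of V; extent ξ = 2.26·X mol/L.
Concentrations: [V] = 2.26 − 2.26X; [S] = 2.26X; [R] = 2.26X.
K = [S] [R] / ([V]).
Equating to 0.778 mol/L: the physical root is X = 0.439.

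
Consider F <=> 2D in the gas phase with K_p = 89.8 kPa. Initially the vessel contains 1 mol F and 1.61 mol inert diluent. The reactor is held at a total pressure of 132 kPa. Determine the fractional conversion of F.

X = 0.510

Take 1 mol F as basis and let X be its fractional conversion, so ξ = X.
Moles: n_F = 1 − X; n_D = 2X; n_I = 1.61 (inert).
n_T = Σnᵢ = 2.61 + X.
Mole fractions y_i = n_i/n_T; K_p = p_D^2 / (p_F) with p_i = y_i·P.
Equating to 89.8 kPa and solving on 0 < X < 1: X = 0.510.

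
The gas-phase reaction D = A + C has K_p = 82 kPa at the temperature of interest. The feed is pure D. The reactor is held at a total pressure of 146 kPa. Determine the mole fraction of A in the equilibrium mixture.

y_A = 0.375

Let X = conversion of D (basis 1 mol D); extent of reaction ξ = X.
Species balance: n_D = 1 − X; n_A = X; n_C = X.
Summing: n_T = 1 + X.
With p_i = (n_i/n_T)P, K_p = p_A p_C / (p_D).
Substituting and setting equal to 82 kPa gives a polynomial in X; the root in (0,1) is X = 0.600.
Then n_A = 0.6, n_T = 1.6, so y_A = 0.375.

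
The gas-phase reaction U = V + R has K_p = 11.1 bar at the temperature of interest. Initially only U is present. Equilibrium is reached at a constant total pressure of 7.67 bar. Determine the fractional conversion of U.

Basis: 1 mol U initially; let X = conversion of U. Extent ξ = X.
Species balance: n_U = 1 − X; n_V = X; n_R = X.
Summing: n_T = 1 + X.
Mole fractions y_i = n_i/n_T; K_p = p_V p_R / (p_U) with p_i = y_i·P.
Substituting and setting equal to 11.1 bar gives a polynomial in X; the root in (0,1) is X = 0.769.

X = 0.769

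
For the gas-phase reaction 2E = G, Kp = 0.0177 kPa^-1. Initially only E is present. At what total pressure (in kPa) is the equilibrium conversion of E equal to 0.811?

Take 1 mol E as basis and let X be its fractional conversion, so ξ = 0.5X.
Moles: n_E = 1 − X; n_G = 0.5X.
n_T = Σnᵢ = 1 − 0.5X.
Kp = p_G / (p_E^2) with p_i = (n_i/n_T)·P.
At X = 0.811: the mole-fraction product g(X) = Π y_i^ν_i = 6.749. Since Kp = g(X)·P^{-1}, P = (g/Kp)^(1/1) = (6.749/0.0177)^(1/1) = 381 kPa.

P = 381 kPa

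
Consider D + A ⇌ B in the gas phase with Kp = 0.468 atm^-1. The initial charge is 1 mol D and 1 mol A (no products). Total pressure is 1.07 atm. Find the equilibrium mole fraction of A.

Take 1 mol D as basis and let X be its fractional conversion, so ξ = X.
Mole table: n_D = 1 − X; n_A = 1 − X; n_B = X.
Summing: n_T = 2 − X.
Mole fractions y_i = n_i/n_T; Kp = p_B / (p_D p_A) with p_i = y_i·P.
Setting this equal to 0.468 atm^-1 and taking the physical root (0 < X < 1) gives X = 0.184.
Then n_A = 0.816, n_T = 1.82, so y_A = 0.449.

y_A = 0.449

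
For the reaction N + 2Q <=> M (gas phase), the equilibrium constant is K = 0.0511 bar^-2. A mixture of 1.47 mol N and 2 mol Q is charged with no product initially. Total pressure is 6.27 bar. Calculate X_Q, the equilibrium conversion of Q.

X = 0.416

Take 2 mol Q as basis and let X be its fractional conversion, so ξ = X.
Species balance: n_N = 1.47 − X; n_Q = 2 − 2X; n_M = X.
n_T = Σnᵢ = 3.47 − 2X.
y_i = n_i/n_T, p_i = y_i·P. K = p_M / (p_N p_Q^2).
Equating to 0.0511 bar^-2 and solving on 0 < X < 1: X = 0.416.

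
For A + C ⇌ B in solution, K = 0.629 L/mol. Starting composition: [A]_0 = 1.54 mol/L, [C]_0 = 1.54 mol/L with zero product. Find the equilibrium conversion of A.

Let X = conversion of A; extent ξ = 1.54·X mol/L.
Concentrations: [A] = 1.54 − 1.54X; [C] = 1.54 − 1.54X; [B] = 1.54X.
K = [B] / ([A] [C]).
Solving K = 0.629 for X ∈ (0,1): X = 0.377.

X = 0.377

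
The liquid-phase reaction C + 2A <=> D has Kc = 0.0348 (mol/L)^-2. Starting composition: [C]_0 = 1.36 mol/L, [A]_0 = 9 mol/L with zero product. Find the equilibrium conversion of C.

X = 0.646

Let X = conversion of C; extent ξ = 1.36·X mol/L.
Concentrations: [C] = 1.36 − 1.36X; [A] = 9 − 2.72X; [D] = 1.36X.
Kc = [D] / ([C] [A]^2).
This equals 0.0348 at X = 0.646 (the root in 0 < X < 1).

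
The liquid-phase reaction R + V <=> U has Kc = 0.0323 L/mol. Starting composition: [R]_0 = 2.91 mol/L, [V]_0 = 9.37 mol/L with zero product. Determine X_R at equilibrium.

X = 0.220

Let X = conversion of R; extent ξ = 2.91·X mol/L.
Concentrations: [R] = 2.91 − 2.91X; [V] = 9.37 − 2.91X; [U] = 2.91X.
Kc = [U] / ([R] [V]).
Equating to 0.0323 L/mol: the physical root is X = 0.220.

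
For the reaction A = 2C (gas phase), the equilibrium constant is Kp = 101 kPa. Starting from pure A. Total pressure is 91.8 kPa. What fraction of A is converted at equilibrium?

X = 0.464

Let X = conversion of A (basis 1 mol A); extent of reaction ξ = X.
Moles: n_A = 1 − X; n_C = 2X.
Total moles n_T = 1 + X.
With p_i = (n_i/n_T)P, Kp = p_C^2 / (p_A).
Setting this equal to 101 kPa and taking the physical root (0 < X < 1) gives X = 0.464.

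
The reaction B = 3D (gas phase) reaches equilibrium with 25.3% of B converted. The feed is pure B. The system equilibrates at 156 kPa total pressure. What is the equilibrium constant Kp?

Kp = 6.28e+03 kPa^2

Let X = conversion of B (basis 1 mol B); extent of reaction ξ = X.
At extent ξ: n_B = 1 − X; n_D = 3X.
n_T = Σnᵢ = 1 + 2X.
At X = 0.253: n_B = 0.747, n_D = 0.759, n_T = 1.51.
p_i = (n_i/n_T)·P. Kp = p_D^3 / (p_B) = 6.28e+03 kPa^2.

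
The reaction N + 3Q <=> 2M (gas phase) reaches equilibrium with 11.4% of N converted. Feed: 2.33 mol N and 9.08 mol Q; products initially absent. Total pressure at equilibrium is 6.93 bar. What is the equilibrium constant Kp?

Kp = 0.000593 bar^-2

Take 2.33 mol N as basis and let X be its fractional conversion, so ξ = 2.33X.
At extent ξ: n_N = 2.33 − 2.33X; n_Q = 9.08 − 6.99X; n_M = 4.66X.
n_T = Σnᵢ = 11.4 − 4.66X.
At X = 0.114: n_N = 2.06, n_Q = 8.28, n_M = 0.531, n_T = 10.9.
p_i = (n_i/n_T)·P. Kp = p_M^2 / (p_N p_Q^3) = 0.000593 bar^-2.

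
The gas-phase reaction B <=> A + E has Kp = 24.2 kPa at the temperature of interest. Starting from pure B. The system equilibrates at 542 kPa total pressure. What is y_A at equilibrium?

y_A = 0.171

Basis: 1 mol B initially; let X = conversion of B. Extent ξ = X.
Mole table: n_B = 1 − X; n_A = X; n_E = X.
Total moles n_T = 1 + X.
Mole fractions y_i = n_i/n_T; Kp = p_A p_E / (p_B) with p_i = y_i·P.
Substituting and setting equal to 24.2 kPa gives a polynomial in X; the root in (0,1) is X = 0.207.
Then n_A = 0.207, n_T = 1.21, so y_A = 0.171.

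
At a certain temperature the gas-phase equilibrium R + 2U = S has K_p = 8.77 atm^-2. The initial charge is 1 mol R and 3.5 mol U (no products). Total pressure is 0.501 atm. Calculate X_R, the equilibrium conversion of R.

Basis: 1 mol R initially; let X = conversion of R. Extent ξ = X.
At extent ξ: n_R = 1 − X; n_U = 3.5 − 2X; n_S = X.
Summing: n_T = 4.5 − 2X.
With p_i = (n_i/n_T)P, K_p = p_S / (p_R p_U^2).
Setting this equal to 8.77 atm^-2 and taking the physical root (0 < X < 1) gives X = 0.526.

X = 0.526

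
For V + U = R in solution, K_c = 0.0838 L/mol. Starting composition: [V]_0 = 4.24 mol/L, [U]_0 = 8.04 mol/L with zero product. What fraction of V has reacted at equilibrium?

Let X = conversion of V; extent ξ = 4.24·X mol/L.
Concentrations: [V] = 4.24 − 4.24X; [U] = 8.04 − 4.24X; [R] = 4.24X.
K_c = [R] / ([V] [U]).
Setting equal to 0.0838 and solving for X on (0,1) gives X = 0.354.

X = 0.354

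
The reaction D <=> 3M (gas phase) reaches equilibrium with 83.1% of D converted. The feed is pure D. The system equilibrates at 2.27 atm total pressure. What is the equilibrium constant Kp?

Take 1 mol D as basis and let X be its fractional conversion, so ξ = X.
Species balance: n_D = 1 − X; n_M = 3X.
Summing: n_T = 1 + 2X.
At X = 0.831: n_D = 0.169, n_M = 2.49, n_T = 2.66.
p_i = (n_i/n_T)·P. Kp = p_M^3 / (p_D) = 66.7 atm^2.

Kp = 66.7 atm^2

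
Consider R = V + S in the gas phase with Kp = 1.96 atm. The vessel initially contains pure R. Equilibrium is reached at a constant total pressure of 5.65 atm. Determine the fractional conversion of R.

Take 1 mol R as basis and let X be its fractional conversion, so ξ = X.
Mole table: n_R = 1 − X; n_V = X; n_S = X.
Total moles n_T = 1 + X.
Mole fractions y_i = n_i/n_T; Kp = p_V p_S / (p_R) with p_i = y_i·P.
This yields a degree-2 equation in X; solving on (0,1), X = 0.507.

X = 0.507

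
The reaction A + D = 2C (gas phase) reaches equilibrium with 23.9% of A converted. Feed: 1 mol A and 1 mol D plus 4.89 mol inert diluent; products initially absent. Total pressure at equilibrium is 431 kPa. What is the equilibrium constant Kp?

Basis: 1 mol A initially; let X = conversion of A. Extent ξ = X.
Species balance: n_A = 1 − X; n_D = 1 − X; n_C = 2X; n_I = 4.89 (inert).
Total moles n_T = 6.89 (Δν = 0, constant).
At X = 0.239: n_A = 0.761, n_D = 0.761, n_C = 0.478, n_T = 6.89.
p_i = (n_i/n_T)·P. Kp = p_C^2 / (p_A p_D) = 0.395.

Kp = 0.395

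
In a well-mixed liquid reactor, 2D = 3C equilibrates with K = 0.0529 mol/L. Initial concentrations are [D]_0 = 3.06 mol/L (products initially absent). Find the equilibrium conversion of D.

Let X = conversion of D; extent ξ = 3.06X/2 mol/L.
Concentrations: [D] = 3.06 − 3.06X; [C] = 4.59X.
K = [C]^3 / ([D]^2).
Solving K = 0.0529 for X ∈ (0,1): X = 0.154.

X = 0.154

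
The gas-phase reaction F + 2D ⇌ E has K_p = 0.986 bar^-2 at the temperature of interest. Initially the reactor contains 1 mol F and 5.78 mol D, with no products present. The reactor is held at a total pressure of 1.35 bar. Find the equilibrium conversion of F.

X = 0.550

Let X = conversion of F (basis 1 mol F); extent of reaction ξ = X.
At extent ξ: n_F = 1 − X; n_D = 5.78 − 2X; n_E = X.
Total moles n_T = 6.78 − 2X.
With p_i = (n_i/n_T)P, K_p = p_E / (p_F p_D^2).
Equating to 0.986 bar^-2 and solving on 0 < X < 1: X = 0.550.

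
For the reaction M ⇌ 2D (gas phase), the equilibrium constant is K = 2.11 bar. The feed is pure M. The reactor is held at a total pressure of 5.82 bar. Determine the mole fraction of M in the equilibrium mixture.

y_M = 0.552

Take 1 mol M as basis and let X be its fractional conversion, so ξ = X.
Moles: n_M = 1 − X; n_D = 2X.
Total moles n_T = 1 + X.
With p_i = (n_i/n_T)P, K = p_D^2 / (p_M).
This yields a degree-2 equation in X; solving on (0,1), X = 0.288.
Then n_M = 0.712, n_T = 1.29, so y_M = 0.552.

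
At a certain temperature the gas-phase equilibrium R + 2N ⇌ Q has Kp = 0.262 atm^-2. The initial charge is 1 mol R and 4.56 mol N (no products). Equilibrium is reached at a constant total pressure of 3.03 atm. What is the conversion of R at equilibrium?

Let X = conversion of R (basis 1 mol R); extent of reaction ξ = X.
Moles: n_R = 1 − X; n_N = 4.56 − 2X; n_Q = X.
Total moles n_T = 5.56 − 2X.
With p_i = (n_i/n_T)P, Kp = p_Q / (p_R p_N^2).
Setting this equal to 0.262 atm^-2 and taking the physical root (0 < X < 1) gives X = 0.589.

X = 0.589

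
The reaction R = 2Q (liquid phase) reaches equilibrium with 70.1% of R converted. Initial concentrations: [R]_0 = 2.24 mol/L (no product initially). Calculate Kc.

Kc = 14.7 mol/L

Let X = conversion of R.
Concentrations: [R] = 2.24 − 2.24X; [Q] = 4.48X.
At X = 0.701: [R] = 0.67, [Q] = 3.14.
Kc = [Q]^2 / ([R]) = 14.7 mol/L.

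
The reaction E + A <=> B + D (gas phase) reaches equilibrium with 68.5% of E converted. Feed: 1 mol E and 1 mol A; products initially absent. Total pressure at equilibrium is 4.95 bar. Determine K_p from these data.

Basis: 1 mol E initially; let X = conversion of E. Extent ξ = X.
At extent ξ: n_E = 1 − X; n_A = 1 − X; n_B = X; n_D = X.
Total moles n_T = 2 (Δν = 0, constant).
At X = 0.685: n_E = 0.315, n_A = 0.315, n_B = 0.685, n_D = 0.685, n_T = 2.
p_i = (n_i/n_T)·P. K_p = p_B p_D / (p_E p_A) = 4.73.

K_p = 4.73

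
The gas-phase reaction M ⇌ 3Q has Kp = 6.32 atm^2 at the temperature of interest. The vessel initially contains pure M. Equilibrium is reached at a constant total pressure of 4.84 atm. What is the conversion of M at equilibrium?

Take 1 mol M as basis and let X be its fractional conversion, so ξ = X.
At extent ξ: n_M = 1 − X; n_Q = 3X.
n_T = Σnᵢ = 1 + 2X.
Mole fractions y_i = n_i/n_T; Kp = p_Q^3 / (p_M) with p_i = y_i·P.
Substituting and setting equal to 6.32 atm^2 gives a polynomial in X; the root in (0,1) is X = 0.257.

X = 0.257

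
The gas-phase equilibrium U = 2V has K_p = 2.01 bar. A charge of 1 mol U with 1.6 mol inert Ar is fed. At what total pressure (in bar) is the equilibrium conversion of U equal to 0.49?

P = 3.3 bar

Let X = conversion of U (basis 1 mol U); extent of reaction ξ = X.
Species balance: n_U = 1 − X; n_V = 2X; n_I = 1.6 (inert).
Summing: n_T = 2.6 + X.
K_p = p_V^2 / (p_U) with p_i = (n_i/n_T)·P.
At X = 0.49: the mole-fraction product g(X) = Π y_i^ν_i = 0.6094. Since K_p = g(X)·P^{1}, P = (K_p/g)^(1/1) = (2.01/0.6094)^(1/1) = 3.3 bar.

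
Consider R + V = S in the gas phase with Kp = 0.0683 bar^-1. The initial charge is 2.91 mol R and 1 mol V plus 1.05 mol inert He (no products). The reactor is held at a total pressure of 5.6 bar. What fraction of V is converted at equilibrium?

X = 0.179

Take 1 mol V as basis and let X be its fractional conversion, so ξ = X.
Moles: n_R = 2.91 − X; n_V = 1 − X; n_S = X; n_I = 1.05 (inert).
n_T = Σnᵢ = 4.96 − X.
y_i = n_i/n_T, p_i = y_i·P. Kp = p_S / (p_R p_V).
Equating to 0.0683 bar^-1 and solving on 0 < X < 1: X = 0.179.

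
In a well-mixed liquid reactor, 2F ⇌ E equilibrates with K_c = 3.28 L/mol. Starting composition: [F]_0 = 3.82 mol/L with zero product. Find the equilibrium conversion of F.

Let X = conversion of F; extent ξ = 3.82X/2 mol/L.
Concentrations: [F] = 3.82 − 3.82X; [E] = 1.91X.
K_c = [E] / ([F]^2).
Solving K_c = 3.28 for X ∈ (0,1): X = 0.819.

X = 0.819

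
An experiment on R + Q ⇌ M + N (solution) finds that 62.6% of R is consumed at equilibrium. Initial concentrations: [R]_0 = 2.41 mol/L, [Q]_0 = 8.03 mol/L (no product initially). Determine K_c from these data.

Let X = conversion of R.
Concentrations: [R] = 2.41 − 2.41X; [Q] = 8.03 − 2.41X; [M] = 2.41X; [N] = 2.41X.
At X = 0.626: [R] = 0.901, [Q] = 6.52, [M] = 1.51, [N] = 1.51.
K_c = [M] [N] / ([R] [Q]) = 0.387.

K_c = 0.387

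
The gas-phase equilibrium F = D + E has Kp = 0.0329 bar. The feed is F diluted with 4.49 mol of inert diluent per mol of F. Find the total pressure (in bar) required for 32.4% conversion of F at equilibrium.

P = 1.23 bar

Let X = conversion of F (basis 1 mol F); extent of reaction ξ = X.
Species balance: n_F = 1 − X; n_D = X; n_E = X; n_I = 4.49 (inert).
n_T = Σnᵢ = 5.49 + X.
Kp = p_D p_E / (p_F) with p_i = (n_i/n_T)·P.
At X = 0.324: the mole-fraction product g(X) = Π y_i^ν_i = 0.02671. Since Kp = g(X)·P^{1}, P = (Kp/g)^(1/1) = (0.0329/0.02671)^(1/1) = 1.23 bar.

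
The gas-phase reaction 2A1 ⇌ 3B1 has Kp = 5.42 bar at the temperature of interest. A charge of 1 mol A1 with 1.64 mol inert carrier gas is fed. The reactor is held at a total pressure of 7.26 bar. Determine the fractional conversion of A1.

X = 0.525

Let X = conversion of A1 (basis 1 mol A1); extent of reaction ξ = 0.5X.
Mole table: n_A1 = 1 − X; n_B1 = 1.5X; n_I = 1.64 (inert).
Total moles n_T = 2.64 + 0.5X.
Mole fractions y_i = n_i/n_T; Kp = p_B1^3 / (p_A1^2) with p_i = y_i·P.
Setting this equal to 5.42 bar and taking the physical root (0 < X < 1) gives X = 0.525.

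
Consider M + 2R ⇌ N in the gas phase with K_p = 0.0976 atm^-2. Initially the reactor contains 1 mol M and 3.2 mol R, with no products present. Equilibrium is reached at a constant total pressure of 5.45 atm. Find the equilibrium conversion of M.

X = 0.568

Let X = conversion of M (basis 1 mol M); extent of reaction ξ = X.
Mole table: n_M = 1 − X; n_R = 3.2 − 2X; n_N = X.
Total moles n_T = 4.2 − 2X.
y_i = n_i/n_T, p_i = y_i·P. K_p = p_N / (p_M p_R^2).
Equating to 0.0976 atm^-2 and solving on 0 < X < 1: X = 0.568.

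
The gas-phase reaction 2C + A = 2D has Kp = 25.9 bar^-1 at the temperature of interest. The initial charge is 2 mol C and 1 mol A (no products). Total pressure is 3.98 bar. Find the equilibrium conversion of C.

X = 0.767

Basis: 2 mol C initially; let X = conversion of C. Extent ξ = X.
Moles: n_C = 2 − 2X; n_A = 1 − X; n_D = 2X.
Total moles n_T = 3 − X.
y_i = n_i/n_T, p_i = y_i·P. Kp = p_D^2 / (p_C^2 p_A).
Equating to 25.9 bar^-1 and solving on 0 < X < 1: X = 0.767.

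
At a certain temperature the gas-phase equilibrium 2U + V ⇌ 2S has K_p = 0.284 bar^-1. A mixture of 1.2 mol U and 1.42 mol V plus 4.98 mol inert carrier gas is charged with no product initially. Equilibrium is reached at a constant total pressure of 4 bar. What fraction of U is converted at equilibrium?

Let X = conversion of U (basis 1.2 mol U); extent of reaction ξ = 0.6X.
Moles: n_U = 1.2 − 1.2X; n_V = 1.42 − 0.6X; n_S = 1.2X; n_I = 4.98 (inert).
Summing: n_T = 7.6 − 0.6X.
Mole fractions y_i = n_i/n_T; K_p = p_S^2 / (p_U^2 p_V) with p_i = y_i·P.
Equating to 0.284 bar^-1 and solving on 0 < X < 1: X = 0.303.

X = 0.303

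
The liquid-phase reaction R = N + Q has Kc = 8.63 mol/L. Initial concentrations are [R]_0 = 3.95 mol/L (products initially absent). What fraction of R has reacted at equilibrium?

X = 0.746

Let X = conversion of R; extent ξ = 3.95·X mol/L.
Concentrations: [R] = 3.95 − 3.95X; [N] = 3.95X; [Q] = 3.95X.
Kc = [N] [Q] / ([R]).
Equating to 8.63 mol/L: the physical root is X = 0.746.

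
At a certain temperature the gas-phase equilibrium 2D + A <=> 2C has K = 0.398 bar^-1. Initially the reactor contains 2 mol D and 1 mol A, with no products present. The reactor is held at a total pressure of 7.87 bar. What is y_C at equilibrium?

Basis: 2 mol D initially; let X = conversion of D. Extent ξ = X.
At extent ξ: n_D = 2 − 2X; n_A = 1 − X; n_C = 2X.
Total moles n_T = 3 − X.
y_i = n_i/n_T, p_i = y_i·P. K = p_C^2 / (p_D^2 p_A).
Equating to 0.398 bar^-1 and solving on 0 < X < 1: X = 0.451.
Then n_C = 0.902, n_T = 2.55, so y_C = 0.354.

y_C = 0.354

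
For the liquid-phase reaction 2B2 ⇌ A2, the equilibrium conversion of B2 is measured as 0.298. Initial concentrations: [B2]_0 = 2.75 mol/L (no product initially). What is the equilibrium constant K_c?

Let X = conversion of B2.
Concentrations: [B2] = 2.75 − 2.75X; [A2] = 1.38X.
At X = 0.298: [B2] = 1.93, [A2] = 0.41.
K_c = [A2] / ([B2]^2) = 0.11 L/mol.

K_c = 0.11 L/mol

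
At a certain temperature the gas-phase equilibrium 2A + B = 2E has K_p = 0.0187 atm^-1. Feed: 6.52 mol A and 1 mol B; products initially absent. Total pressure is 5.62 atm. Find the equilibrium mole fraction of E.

Basis: 1 mol B initially; let X = conversion of B. Extent ξ = X.
At extent ξ: n_A = 6.52 − 2X; n_B = 1 − X; n_E = 2X.
Summing: n_T = 7.52 − X.
With p_i = (n_i/n_T)P, K_p = p_E^2 / (p_A^2 p_B).
This yields a degree-3 equation in X; solving on (0,1), X = 0.299.
Then n_E = 0.598, n_T = 7.22, so y_E = 0.083.

y_E = 0.083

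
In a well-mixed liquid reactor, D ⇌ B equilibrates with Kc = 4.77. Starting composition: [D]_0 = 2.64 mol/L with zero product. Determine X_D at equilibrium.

Let X = conversion of D; extent ξ = 2.64·X mol/L.
Concentrations: [D] = 2.64 − 2.64X; [B] = 2.64X.
Kc = [B] / ([D]).
Equating to 4.77: the physical root is X = 0.827.

X = 0.827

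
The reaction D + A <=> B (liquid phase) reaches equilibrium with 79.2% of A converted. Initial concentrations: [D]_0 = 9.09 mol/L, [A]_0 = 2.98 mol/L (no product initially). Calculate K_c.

K_c = 0.566 L/mol

Let X = conversion of A.
Concentrations: [D] = 9.09 − 2.98X; [A] = 2.98 − 2.98X; [B] = 2.98X.
At X = 0.792: [D] = 6.73, [A] = 0.62, [B] = 2.36.
K_c = [B] / ([D] [A]) = 0.566 L/mol.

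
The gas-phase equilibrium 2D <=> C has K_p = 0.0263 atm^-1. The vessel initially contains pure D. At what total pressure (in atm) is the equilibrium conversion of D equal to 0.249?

Let X = conversion of D (basis 1 mol D); extent of reaction ξ = 0.5X.
At extent ξ: n_D = 1 − X; n_C = 0.5X.
Summing: n_T = 1 − 0.5X.
K_p = p_C / (p_D^2) with p_i = (n_i/n_T)·P.
At X = 0.249: the mole-fraction product g(X) = Π y_i^ν_i = 0.1933. Since K_p = g(X)·P^{-1}, P = (g/K_p)^(1/1) = (0.1933/0.0263)^(1/1) = 7.35 atm.

P = 7.35 atm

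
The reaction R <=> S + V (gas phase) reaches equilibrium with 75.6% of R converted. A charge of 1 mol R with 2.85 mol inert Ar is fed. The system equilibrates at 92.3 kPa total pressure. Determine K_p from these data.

K_p = 46.9 kPa

Take 1 mol R as basis and let X be its fractional conversion, so ξ = X.
Moles: n_R = 1 − X; n_S = X; n_V = X; n_I = 2.85 (inert).
Total moles n_T = 3.85 + X.
At X = 0.756: n_R = 0.244, n_S = 0.756, n_V = 0.756, n_T = 4.61.
p_i = (n_i/n_T)·P. K_p = p_S p_V / (p_R) = 46.9 kPa.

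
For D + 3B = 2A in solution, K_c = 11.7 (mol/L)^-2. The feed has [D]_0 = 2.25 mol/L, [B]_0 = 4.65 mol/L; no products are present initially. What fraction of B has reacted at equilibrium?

Let X = conversion of B; extent ξ = 4.65X/3 mol/L.
Concentrations: [D] = 2.25 − 1.55X; [B] = 4.65 − 4.65X; [A] = 3.1X.
K_c = [A]^2 / ([D] [B]^3).
Equating to 11.7 (mol/L)^-2: the physical root is X = 0.822.

X = 0.822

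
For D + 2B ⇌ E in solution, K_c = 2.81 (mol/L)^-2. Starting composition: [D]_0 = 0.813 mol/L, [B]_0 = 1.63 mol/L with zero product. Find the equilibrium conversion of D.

X = 0.575

Let X = conversion of D; extent ξ = 0.813·X mol/L.
Concentrations: [D] = 0.813 − 0.813X; [B] = 1.63 − 1.63X; [E] = 0.813X.
K_c = [E] / ([D] [B]^2).
Setting equal to 2.81 and solving for X on (0,1) gives X = 0.575.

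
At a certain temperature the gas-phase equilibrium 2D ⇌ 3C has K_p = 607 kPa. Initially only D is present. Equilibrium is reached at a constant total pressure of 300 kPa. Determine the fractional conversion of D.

X = 0.542

Take 1 mol D as basis and let X be its fractional conversion, so ξ = 0.5X.
Mole table: n_D = 1 − X; n_C = 1.5X.
Total moles n_T = 1 + 0.5X.
With p_i = (n_i/n_T)P, K_p = p_C^3 / (p_D^2).
This yields a degree-3 equation in X; solving on (0,1), X = 0.542.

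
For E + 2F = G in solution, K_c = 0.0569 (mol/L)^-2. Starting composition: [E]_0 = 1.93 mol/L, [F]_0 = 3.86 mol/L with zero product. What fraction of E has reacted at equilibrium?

Let X = conversion of E; extent ξ = 1.93·X mol/L.
Concentrations: [E] = 1.93 − 1.93X; [F] = 3.86 − 3.86X; [G] = 1.93X.
K_c = [G] / ([E] [F]^2).
Solving K_c = 0.0569 for X ∈ (0,1): X = 0.296.

X = 0.296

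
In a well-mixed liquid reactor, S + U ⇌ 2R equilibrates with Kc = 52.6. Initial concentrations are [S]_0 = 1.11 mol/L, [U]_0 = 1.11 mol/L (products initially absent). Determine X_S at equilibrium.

Let X = conversion of S; extent ξ = 1.11·X mol/L.
Concentrations: [S] = 1.11 − 1.11X; [U] = 1.11 − 1.11X; [R] = 2.22X.
Kc = [R]^2 / ([S] [U]).
This equals 52.6 at X = 0.784 (the root in 0 < X < 1).

X = 0.784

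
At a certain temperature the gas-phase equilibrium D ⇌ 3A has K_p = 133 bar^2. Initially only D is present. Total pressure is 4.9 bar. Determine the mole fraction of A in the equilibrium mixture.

y_A = 0.878

Take 1 mol D as basis and let X be its fractional conversion, so ξ = X.
Moles: n_D = 1 − X; n_A = 3X.
Summing: n_T = 1 + 2X.
y_i = n_i/n_T, p_i = y_i·P. K_p = p_A^3 / (p_D).
Setting this equal to 133 bar^2 and taking the physical root (0 < X < 1) gives X = 0.706.
Then n_A = 2.12, n_T = 2.41, so y_A = 0.878.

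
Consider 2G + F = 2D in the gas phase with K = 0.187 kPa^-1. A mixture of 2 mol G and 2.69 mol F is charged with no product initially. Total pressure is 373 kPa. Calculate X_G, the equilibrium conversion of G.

Let X = conversion of G (basis 2 mol G); extent of reaction ξ = X.
Species balance: n_G = 2 − 2X; n_F = 2.69 − X; n_D = 2X.
n_T = Σnᵢ = 4.69 − X.
With p_i = (n_i/n_T)P, K = p_D^2 / (p_G^2 p_F).
Setting this equal to 0.187 kPa^-1 and taking the physical root (0 < X < 1) gives X = 0.852.

X = 0.852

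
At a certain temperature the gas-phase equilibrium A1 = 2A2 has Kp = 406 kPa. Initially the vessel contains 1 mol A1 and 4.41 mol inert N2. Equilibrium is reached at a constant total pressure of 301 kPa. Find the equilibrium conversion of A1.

Take 1 mol A1 as basis and let X be its fractional conversion, so ξ = X.
At extent ξ: n_A1 = 1 − X; n_A2 = 2X; n_I = 4.41 (inert).
Summing: n_T = 5.41 + X.
With p_i = (n_i/n_T)P, Kp = p_A2^2 / (p_A1).
Setting this equal to 406 kPa and taking the physical root (0 < X < 1) gives X = 0.738.

X = 0.738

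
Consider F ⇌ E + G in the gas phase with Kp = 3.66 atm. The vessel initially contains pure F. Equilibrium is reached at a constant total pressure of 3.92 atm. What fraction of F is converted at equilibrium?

Basis: 1 mol F initially; let X = conversion of F. Extent ξ = X.
Species balance: n_F = 1 − X; n_E = X; n_G = X.
n_T = Σnᵢ = 1 + X.
Mole fractions y_i = n_i/n_T; Kp = p_E p_G / (p_F) with p_i = y_i·P.
Substituting and setting equal to 3.66 atm gives a polynomial in X; the root in (0,1) is X = 0.695.

X = 0.695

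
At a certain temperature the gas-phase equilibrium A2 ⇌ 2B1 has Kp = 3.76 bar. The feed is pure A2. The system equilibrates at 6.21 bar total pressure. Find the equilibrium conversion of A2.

X = 0.363

Basis: 1 mol A2 initially; let X = conversion of A2. Extent ξ = X.
Mole table: n_A2 = 1 − X; n_B1 = 2X.
n_T = Σnᵢ = 1 + X.
y_i = n_i/n_T, p_i = y_i·P. Kp = p_B1^2 / (p_A2).
This yields a degree-2 equation in X; solving on (0,1), X = 0.363.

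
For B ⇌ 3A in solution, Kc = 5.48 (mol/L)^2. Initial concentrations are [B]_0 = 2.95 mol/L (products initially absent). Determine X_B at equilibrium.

X = 0.259

Let X = conversion of B; extent ξ = 2.95·X mol/L.
Concentrations: [B] = 2.95 − 2.95X; [A] = 8.85X.
Kc = [A]^3 / ([B]).
Equating to 5.48 (mol/L)^2: the physical root is X = 0.259.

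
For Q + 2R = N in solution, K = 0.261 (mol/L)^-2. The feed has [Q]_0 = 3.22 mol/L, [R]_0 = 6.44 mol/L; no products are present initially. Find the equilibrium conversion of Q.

X = 0.615

Let X = conversion of Q; extent ξ = 3.22·X mol/L.
Concentrations: [Q] = 3.22 − 3.22X; [R] = 6.44 − 6.44X; [N] = 3.22X.
K = [N] / ([Q] [R]^2).
This equals 0.261 at X = 0.615 (the root in 0 < X < 1).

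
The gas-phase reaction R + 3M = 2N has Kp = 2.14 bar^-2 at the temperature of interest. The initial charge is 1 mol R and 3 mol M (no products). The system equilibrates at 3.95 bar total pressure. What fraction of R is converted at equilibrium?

Let X = conversion of R (basis 1 mol R); extent of reaction ξ = X.
Moles: n_R = 1 − X; n_M = 3 − 3X; n_N = 2X.
Summing: n_T = 4 − 2X.
Mole fractions y_i = n_i/n_T; Kp = p_N^2 / (p_R p_M^3) with p_i = y_i·P.
Equating to 2.14 bar^-2 and solving on 0 < X < 1: X = 0.657.

X = 0.657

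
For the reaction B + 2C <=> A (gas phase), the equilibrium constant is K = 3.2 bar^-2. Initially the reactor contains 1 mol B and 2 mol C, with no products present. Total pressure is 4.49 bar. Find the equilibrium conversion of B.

Take 1 mol B as basis and let X be its fractional conversion, so ξ = X.
Species balance: n_B = 1 − X; n_C = 2 − 2X; n_A = X.
Summing: n_T = 3 − 2X.
Mole fractions y_i = n_i/n_T; K = p_A / (p_B p_C^2) with p_i = y_i·P.
This yields a degree-3 equation in X; solving on (0,1), X = 0.819.

X = 0.819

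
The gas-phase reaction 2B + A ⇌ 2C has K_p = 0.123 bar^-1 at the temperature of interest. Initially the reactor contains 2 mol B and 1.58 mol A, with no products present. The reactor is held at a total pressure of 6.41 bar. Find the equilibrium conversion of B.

Let X = conversion of B (basis 2 mol B); extent of reaction ξ = X.
Mole table: n_B = 2 − 2X; n_A = 1.58 − X; n_C = 2X.
n_T = Σnᵢ = 3.58 − X.
With p_i = (n_i/n_T)P, K_p = p_C^2 / (p_B^2 p_A).
Equating to 0.123 bar^-1 and solving on 0 < X < 1: X = 0.354.

X = 0.354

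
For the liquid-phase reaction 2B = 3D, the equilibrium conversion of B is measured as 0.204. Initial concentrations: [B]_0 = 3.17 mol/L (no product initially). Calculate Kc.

Let X = conversion of B.
Concentrations: [B] = 3.17 − 3.17X; [D] = 4.75X.
At X = 0.204: [B] = 2.52, [D] = 0.97.
Kc = [D]^3 / ([B]^2) = 0.143 mol/L.

Kc = 0.143 mol/L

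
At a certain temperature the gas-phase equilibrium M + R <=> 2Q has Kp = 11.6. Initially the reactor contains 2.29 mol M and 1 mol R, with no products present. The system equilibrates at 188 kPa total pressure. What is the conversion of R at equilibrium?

X = 0.835

Let X = conversion of R (basis 1 mol R); extent of reaction ξ = X.
Mole table: n_M = 2.29 − X; n_R = 1 − X; n_Q = 2X.
n_T stays at 3.29 (no change in mole number).
With p_i = (n_i/n_T)P, Kp = p_Q^2 / (p_M p_R).
This yields a degree-2 equation in X; solving on (0,1), X = 0.835.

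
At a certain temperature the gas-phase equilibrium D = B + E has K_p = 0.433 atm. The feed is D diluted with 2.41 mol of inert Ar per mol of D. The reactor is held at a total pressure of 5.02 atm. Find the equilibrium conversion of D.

X = 0.433

Basis: 1 mol D initially; let X = conversion of D. Extent ξ = X.
At extent ξ: n_D = 1 − X; n_B = X; n_E = X; n_I = 2.41 (inert).
Summing: n_T = 3.41 + X.
With p_i = (n_i/n_T)P, K_p = p_B p_E / (p_D).
This yields a degree-2 equation in X; solving on (0,1), X = 0.433.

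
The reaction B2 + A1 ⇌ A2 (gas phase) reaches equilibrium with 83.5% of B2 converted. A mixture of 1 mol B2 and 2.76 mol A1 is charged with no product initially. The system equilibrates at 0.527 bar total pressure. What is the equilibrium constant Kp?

Take 1 mol B2 as basis and let X be its fractional conversion, so ξ = X.
Species balance: n_B2 = 1 − X; n_A1 = 2.76 − X; n_A2 = X.
n_T = Σnᵢ = 3.76 − X.
At X = 0.835: n_B2 = 0.165, n_A1 = 1.92, n_A2 = 0.835, n_T = 2.92.
p_i = (n_i/n_T)·P. Kp = p_A2 / (p_B2 p_A1) = 14.6 bar^-1.

Kp = 14.6 bar^-1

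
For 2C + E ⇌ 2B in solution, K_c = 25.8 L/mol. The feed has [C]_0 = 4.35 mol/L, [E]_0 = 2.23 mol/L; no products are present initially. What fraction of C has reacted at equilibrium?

Let X = conversion of C; extent ξ = 4.35X/2 mol/L.
Concentrations: [C] = 4.35 − 4.35X; [E] = 2.23 − 2.17X; [B] = 4.35X.
K_c = [B]^2 / ([C]^2 [E]).
Equating to 25.8 L/mol: the physical root is X = 0.786.

X = 0.786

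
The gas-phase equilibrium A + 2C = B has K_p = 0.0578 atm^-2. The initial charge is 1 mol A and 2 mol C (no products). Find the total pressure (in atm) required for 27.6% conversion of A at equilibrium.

P = 4.34 atm

Let X = conversion of A (basis 1 mol A); extent of reaction ξ = X.
Moles: n_A = 1 − X; n_C = 2 − 2X; n_B = X.
n_T = Σnᵢ = 3 − 2X.
K_p = p_B / (p_A p_C^2) with p_i = (n_i/n_T)·P.
At X = 0.276: the mole-fraction product g(X) = Π y_i^ν_i = 1.09. Since K_p = g(X)·P^{-2}, P = (g/K_p)^(1/2) = (1.09/0.0578)^(1/2) = 4.34 atm.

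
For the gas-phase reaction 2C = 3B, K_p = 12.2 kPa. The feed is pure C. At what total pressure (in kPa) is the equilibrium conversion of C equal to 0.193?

Take 1 mol C as basis and let X be its fractional conversion, so ξ = 0.5X.
Moles: n_C = 1 − X; n_B = 1.5X.
n_T = Σnᵢ = 1 + 0.5X.
K_p = p_B^3 / (p_C^2) with p_i = (n_i/n_T)·P.
At X = 0.193: the mole-fraction product g(X) = Π y_i^ν_i = 0.03398. Since K_p = g(X)·P^{1}, P = (K_p/g)^(1/1) = (12.2/0.03398)^(1/1) = 359 kPa.

P = 359 kPa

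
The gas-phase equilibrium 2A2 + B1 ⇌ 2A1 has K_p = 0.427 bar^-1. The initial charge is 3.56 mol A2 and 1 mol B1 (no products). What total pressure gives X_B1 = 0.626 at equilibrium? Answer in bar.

Basis: 1 mol B1 initially; let X = conversion of B1. Extent ξ = X.
At extent ξ: n_A2 = 3.56 − 2X; n_B1 = 1 − X; n_A1 = 2X.
Summing: n_T = 4.56 − X.
K_p = p_A1^2 / (p_A2^2 p_B1) with p_i = (n_i/n_T)·P.
At X = 0.626: the mole-fraction product g(X) = Π y_i^ν_i = 3.095. Since K_p = g(X)·P^{-1}, P = (g/K_p)^(1/1) = (3.095/0.427)^(1/1) = 7.25 bar.

P = 7.25 bar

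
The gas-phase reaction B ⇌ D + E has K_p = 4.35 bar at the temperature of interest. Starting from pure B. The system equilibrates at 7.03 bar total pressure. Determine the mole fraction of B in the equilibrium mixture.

y_B = 0.236

Let X = conversion of B (basis 1 mol B); extent of reaction ξ = X.
Species balance: n_B = 1 − X; n_D = X; n_E = X.
Summing: n_T = 1 + X.
With p_i = (n_i/n_T)P, K_p = p_D p_E / (p_B).
This yields a degree-2 equation in X; solving on (0,1), X = 0.618.
Then n_B = 0.382, n_T = 1.62, so y_B = 0.236.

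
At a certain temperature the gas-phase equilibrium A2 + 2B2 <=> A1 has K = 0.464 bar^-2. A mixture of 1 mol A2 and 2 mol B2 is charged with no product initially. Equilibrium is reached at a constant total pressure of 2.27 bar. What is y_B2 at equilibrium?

y_B2 = 0.541

Basis: 1 mol A2 initially; let X = conversion of A2. Extent ξ = X.
Moles: n_A2 = 1 − X; n_B2 = 2 − 2X; n_A1 = X.
Total moles n_T = 3 − 2X.
Mole fractions y_i = n_i/n_T; K = p_A1 / (p_A2 p_B2^2) with p_i = y_i·P.
Equating to 0.464 bar^-2 and solving on 0 < X < 1: X = 0.411.
Then n_B2 = 1.18, n_T = 2.18, so y_B2 = 0.541.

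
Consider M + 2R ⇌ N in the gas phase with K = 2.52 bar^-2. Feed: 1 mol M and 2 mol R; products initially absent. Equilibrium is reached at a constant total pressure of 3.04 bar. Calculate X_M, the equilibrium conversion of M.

X = 0.736

Basis: 1 mol M initially; let X = conversion of M. Extent ξ = X.
Mole table: n_M = 1 − X; n_R = 2 − 2X; n_N = X.
n_T = Σnᵢ = 3 − 2X.
With p_i = (n_i/n_T)P, K = p_N / (p_M p_R^2).
Setting this equal to 2.52 bar^-2 and taking the physical root (0 < X < 1) gives X = 0.736.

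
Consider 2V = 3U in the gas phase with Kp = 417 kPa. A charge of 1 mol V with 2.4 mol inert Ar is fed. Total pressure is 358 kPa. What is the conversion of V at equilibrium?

X = 0.594

Basis: 1 mol V initially; let X = conversion of V. Extent ξ = 0.5X.
Mole table: n_V = 1 − X; n_U = 1.5X; n_I = 2.4 (inert).
n_T = Σnᵢ = 3.4 + 0.5X.
Mole fractions y_i = n_i/n_T; Kp = p_U^3 / (p_V^2) with p_i = y_i·P.
This yields a degree-3 equation in X; solving on (0,1), X = 0.594.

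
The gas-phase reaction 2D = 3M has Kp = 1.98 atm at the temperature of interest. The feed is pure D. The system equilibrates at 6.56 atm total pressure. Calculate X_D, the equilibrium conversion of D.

X = 0.353

Basis: 1 mol D initially; let X = conversion of D. Extent ξ = 0.5X.
Mole table: n_D = 1 − X; n_M = 1.5X.
Summing: n_T = 1 + 0.5X.
y_i = n_i/n_T, p_i = y_i·P. Kp = p_M^3 / (p_D^2).
Setting this equal to 1.98 atm and taking the physical root (0 < X < 1) gives X = 0.353.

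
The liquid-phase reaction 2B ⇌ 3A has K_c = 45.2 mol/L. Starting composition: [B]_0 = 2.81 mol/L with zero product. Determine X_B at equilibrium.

X = 0.720

Let X = conversion of B; extent ξ = 2.81X/2 mol/L.
Concentrations: [B] = 2.81 − 2.81X; [A] = 4.21X.
K_c = [A]^3 / ([B]^2).
Equating to 45.2 mol/L: the physical root is X = 0.720.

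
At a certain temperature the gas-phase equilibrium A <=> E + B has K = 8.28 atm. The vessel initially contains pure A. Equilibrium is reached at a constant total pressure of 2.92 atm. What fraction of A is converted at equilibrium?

X = 0.860

Let X = conversion of A (basis 1 mol A); extent of reaction ξ = X.
Species balance: n_A = 1 − X; n_E = X; n_B = X.
Summing: n_T = 1 + X.
y_i = n_i/n_T, p_i = y_i·P. K = p_E p_B / (p_A).
Substituting and setting equal to 8.28 atm gives a polynomial in X; the root in (0,1) is X = 0.860.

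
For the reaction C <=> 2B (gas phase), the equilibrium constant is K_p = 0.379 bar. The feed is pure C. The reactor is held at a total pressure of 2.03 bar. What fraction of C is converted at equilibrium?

X = 0.211

Let X = conversion of C (basis 1 mol C); extent of reaction ξ = X.
Moles: n_C = 1 − X; n_B = 2X.
Summing: n_T = 1 + X.
With p_i = (n_i/n_T)P, K_p = p_B^2 / (p_C).
This yields a degree-2 equation in X; solving on (0,1), X = 0.211.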